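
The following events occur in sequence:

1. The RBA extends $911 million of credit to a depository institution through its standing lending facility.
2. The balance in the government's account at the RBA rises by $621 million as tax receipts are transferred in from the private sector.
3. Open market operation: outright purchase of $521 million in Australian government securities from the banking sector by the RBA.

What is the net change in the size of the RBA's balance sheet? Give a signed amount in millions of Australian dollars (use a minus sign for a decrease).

RBA balance sheet:
  Assets:      Securities +$521M, Loans to banks +$911M
  Liabilities: Bank reserves +$811M, Government deposits +$621M
Commercial banking system:
  Assets:      Reserves at CB +$811M, Securities −$521M
  Liabilities: Checkable deposits −$621M, Borrowings from CB +$911M
Change in total RBA assets = +$1432 million.

+$1432 million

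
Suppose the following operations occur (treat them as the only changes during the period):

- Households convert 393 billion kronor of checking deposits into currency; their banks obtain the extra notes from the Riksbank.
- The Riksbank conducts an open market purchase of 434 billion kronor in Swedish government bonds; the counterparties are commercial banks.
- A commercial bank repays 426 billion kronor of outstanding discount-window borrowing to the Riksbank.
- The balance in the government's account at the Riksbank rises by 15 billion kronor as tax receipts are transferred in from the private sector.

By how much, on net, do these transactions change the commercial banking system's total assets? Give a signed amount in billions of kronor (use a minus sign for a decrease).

Currency withdrawal 393 billion kronor: bank balance sheets shrink → −393B.
OMO purchase (from banks) 434 billion kronor: just an asset swap on bank balance sheets → 0.
Discount-window repayment 426 billion kronor: bank balance sheets shrink → −426B.
Government account inflow 15 billion kronor: bank balance sheets shrink → −15B.
Net: −393 + 0 − 426 − 15 = -834 billion.

-834 billion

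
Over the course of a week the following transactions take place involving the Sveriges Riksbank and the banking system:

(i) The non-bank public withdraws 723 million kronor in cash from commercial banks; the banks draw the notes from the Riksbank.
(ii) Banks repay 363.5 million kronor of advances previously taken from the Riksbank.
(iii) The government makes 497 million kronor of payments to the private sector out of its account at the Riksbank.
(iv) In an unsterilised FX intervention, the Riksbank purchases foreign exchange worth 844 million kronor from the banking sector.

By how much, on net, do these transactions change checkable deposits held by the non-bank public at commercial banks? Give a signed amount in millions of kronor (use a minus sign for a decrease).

Currency withdrawal 723 million kronor: non-bank counterparties' bank balances fall → −723M.
Discount-window repayment 363.5 million kronor: the counterparty is a bank, so public deposits are unchanged → 0.
Government spending 497 million kronor: non-bank counterparties' bank balances rise → +497M.
FX purchase 844 million kronor: the counterparty is a bank, so public deposits are unchanged → 0.
Net: −723 + 0 + 497 + 0 = -226 million.

-226 million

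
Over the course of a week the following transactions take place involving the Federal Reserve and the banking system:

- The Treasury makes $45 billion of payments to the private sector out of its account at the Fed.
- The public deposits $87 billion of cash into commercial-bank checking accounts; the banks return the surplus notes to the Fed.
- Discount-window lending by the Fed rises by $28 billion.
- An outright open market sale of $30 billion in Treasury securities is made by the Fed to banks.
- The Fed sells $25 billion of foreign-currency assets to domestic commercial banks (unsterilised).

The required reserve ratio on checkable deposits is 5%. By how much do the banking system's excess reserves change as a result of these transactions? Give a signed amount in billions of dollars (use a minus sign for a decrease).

Government spending $45 billion: reserves +$45B, deposits +$45B.
Currency deposit $87 billion: reserves +$87B, deposits +$87B.
Discount-window loan $28 billion: reserves +$28B, deposits 0.
OMO sale (to banks) $30 billion: reserves −$30B, deposits 0.
FX sale $25 billion: reserves −$25B, deposits 0.
Totals: Δreserves = +$105B, Δdeposits = +$132B.
Δrequired reserves = 5% × +$132B = +$6.6B.
Δexcess reserves = Δreserves − Δrequired = +$105B − (+$6.6B) = +$98.4 billion.

+$98.4 billion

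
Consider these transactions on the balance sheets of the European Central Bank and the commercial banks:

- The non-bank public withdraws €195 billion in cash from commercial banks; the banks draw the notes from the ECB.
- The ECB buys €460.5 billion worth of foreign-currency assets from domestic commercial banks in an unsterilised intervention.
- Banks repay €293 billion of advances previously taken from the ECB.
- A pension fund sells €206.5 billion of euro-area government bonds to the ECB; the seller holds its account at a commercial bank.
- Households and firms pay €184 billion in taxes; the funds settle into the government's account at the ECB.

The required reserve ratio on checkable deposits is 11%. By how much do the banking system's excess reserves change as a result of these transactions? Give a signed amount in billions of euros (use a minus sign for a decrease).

Currency withdrawal €195 billion: reserves −€195B, deposits −€195B.
FX purchase €460.5 billion: reserves +€460.5B, deposits 0.
Discount-window repayment €293 billion: reserves −€293B, deposits 0.
Asset purchase (from non-banks) €206.5 billion: reserves +€206.5B, deposits +€206.5B.
Government account inflow €184 billion: reserves −€184B, deposits −€184B.
Totals: Δreserves = −€5B, Δdeposits = −€172.5B.
Δrequired reserves = 11% × −€172.5B = −€18.975B.
Δexcess reserves = Δreserves − Δrequired = −€5B − (−€18.975B) = +€13.975 billion.

+€13.975 billion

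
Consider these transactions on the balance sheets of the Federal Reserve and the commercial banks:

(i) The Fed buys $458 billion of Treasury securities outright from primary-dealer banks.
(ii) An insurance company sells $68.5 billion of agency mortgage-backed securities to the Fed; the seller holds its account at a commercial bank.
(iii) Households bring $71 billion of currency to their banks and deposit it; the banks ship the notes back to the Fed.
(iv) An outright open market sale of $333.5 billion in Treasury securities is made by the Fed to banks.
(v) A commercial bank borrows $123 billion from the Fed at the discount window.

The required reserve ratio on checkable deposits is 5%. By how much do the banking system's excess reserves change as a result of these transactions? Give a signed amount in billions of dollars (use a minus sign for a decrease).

+$380.025 billion

OMO purchase (from banks) $458 billion: reserves +$458B, deposits 0.
Asset purchase (from non-banks) $68.5 billion: reserves +$68.5B, deposits +$68.5B.
Currency deposit $71 billion: reserves +$71B, deposits +$71B.
OMO sale (to banks) $333.5 billion: reserves −$333.5B, deposits 0.
Discount-window loan $123 billion: reserves +$123B, deposits 0.
Totals: Δreserves = +$387B, Δdeposits = +$139.5B.
Δrequired reserves = 5% × +$139.5B = +$6.975B.
Δexcess reserves = Δreserves − Δrequired = +$387B − (+$6.975B) = +$380.025 billion.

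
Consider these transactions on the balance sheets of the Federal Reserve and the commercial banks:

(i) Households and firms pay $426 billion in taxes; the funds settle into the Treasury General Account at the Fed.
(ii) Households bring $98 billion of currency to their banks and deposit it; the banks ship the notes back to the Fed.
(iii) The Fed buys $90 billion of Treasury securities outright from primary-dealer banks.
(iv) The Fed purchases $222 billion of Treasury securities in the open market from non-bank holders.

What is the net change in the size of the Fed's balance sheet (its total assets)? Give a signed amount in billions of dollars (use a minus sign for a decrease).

Fed balance sheet:
  Assets:      Securities +$312B
  Liabilities: Bank reserves −$16B, Currency in circulation −$98B, Government deposits +$426B
Commercial banking system:
  Assets:      Reserves at CB −$16B, Securities −$90B
  Liabilities: Checkable deposits −$106B
Change in total Fed assets = +$312 billion.

+$312 billion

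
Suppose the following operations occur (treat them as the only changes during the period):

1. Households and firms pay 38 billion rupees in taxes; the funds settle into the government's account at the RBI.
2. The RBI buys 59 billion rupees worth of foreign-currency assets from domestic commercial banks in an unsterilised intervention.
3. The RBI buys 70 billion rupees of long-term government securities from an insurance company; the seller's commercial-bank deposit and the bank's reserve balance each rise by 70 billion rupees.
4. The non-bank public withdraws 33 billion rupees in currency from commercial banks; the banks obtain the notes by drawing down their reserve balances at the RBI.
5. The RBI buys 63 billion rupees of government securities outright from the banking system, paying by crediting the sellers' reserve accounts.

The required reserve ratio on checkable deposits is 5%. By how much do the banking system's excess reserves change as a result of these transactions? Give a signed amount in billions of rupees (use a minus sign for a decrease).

+121.05 billion

Government account inflow 38 billion rupees: reserves −38B, deposits −38B.
FX purchase 59 billion rupees: reserves +59B, deposits 0.
Asset purchase (from non-banks) 70 billion rupees: reserves +70B, deposits +70B.
Currency withdrawal 33 billion rupees: reserves −33B, deposits −33B.
OMO purchase (from banks) 63 billion rupees: reserves +63B, deposits 0.
Totals: Δreserves = +121B, Δdeposits = −1B.
Δrequired reserves = 5% × −1B = −0.05B.
Δexcess reserves = Δreserves − Δrequired = +121B − (−0.05B) = +121.05 billion.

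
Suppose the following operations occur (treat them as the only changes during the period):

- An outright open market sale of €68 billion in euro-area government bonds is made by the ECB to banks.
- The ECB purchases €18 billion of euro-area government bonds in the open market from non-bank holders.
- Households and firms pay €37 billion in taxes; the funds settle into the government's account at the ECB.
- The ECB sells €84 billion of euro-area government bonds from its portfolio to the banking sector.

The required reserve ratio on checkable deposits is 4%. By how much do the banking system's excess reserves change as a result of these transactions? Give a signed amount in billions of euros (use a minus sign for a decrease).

-€170.24 billion

OMO sale (to banks) €68 billion: reserves −€68B, deposits 0.
Asset purchase (from non-banks) €18 billion: reserves +€18B, deposits +€18B.
Government account inflow €37 billion: reserves −€37B, deposits −€37B.
OMO sale (to banks) €84 billion: reserves −€84B, deposits 0.
Totals: Δreserves = −€171B, Δdeposits = −€19B.
Δrequired reserves = 4% × −€19B = −€0.76B.
Δexcess reserves = Δreserves − Δrequired = −€171B − (−€0.76B) = -€170.24 billion.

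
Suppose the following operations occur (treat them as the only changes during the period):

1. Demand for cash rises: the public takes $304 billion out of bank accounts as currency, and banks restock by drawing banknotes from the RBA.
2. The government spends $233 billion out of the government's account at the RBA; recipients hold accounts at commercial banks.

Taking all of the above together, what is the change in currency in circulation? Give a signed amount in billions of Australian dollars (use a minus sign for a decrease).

+$304 billion

Currency withdrawal $304 billion: notes leave the central bank → +$304B.
Government spending $233 billion: no currency enters or leaves circulation → 0.
Net: 304 + 0 = +$304 billion.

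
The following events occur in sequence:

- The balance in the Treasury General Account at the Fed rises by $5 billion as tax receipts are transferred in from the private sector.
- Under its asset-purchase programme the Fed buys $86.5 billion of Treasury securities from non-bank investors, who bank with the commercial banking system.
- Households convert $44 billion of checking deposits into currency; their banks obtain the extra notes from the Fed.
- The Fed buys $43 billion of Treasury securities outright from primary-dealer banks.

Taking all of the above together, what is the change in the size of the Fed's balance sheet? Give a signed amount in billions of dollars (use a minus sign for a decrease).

+$129.5 billion

Government account inflow $5 billion: only the composition of liabilities changes → 0.
Asset purchase (from non-banks) $86.5 billion: a Fed asset is acquired → +$86.5B.
Currency withdrawal $44 billion: only the composition of liabilities changes → 0.
OMO purchase (from banks) $43 billion: a Fed asset is acquired → +$43B.
Net: 0 + 86.5 + 0 + 43 = +$129.5 billion.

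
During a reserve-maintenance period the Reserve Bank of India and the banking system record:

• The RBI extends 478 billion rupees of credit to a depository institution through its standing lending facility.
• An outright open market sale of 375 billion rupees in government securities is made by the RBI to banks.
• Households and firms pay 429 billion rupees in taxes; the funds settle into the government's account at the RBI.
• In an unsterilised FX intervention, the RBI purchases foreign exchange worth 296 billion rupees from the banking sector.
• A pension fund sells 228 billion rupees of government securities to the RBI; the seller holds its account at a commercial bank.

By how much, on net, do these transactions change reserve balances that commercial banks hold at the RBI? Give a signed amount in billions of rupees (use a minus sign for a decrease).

Discount-window loan 478 billion rupees: the loan is credited to the bank's reserve account → +478B.
OMO sale (to banks) 375 billion rupees: the buying banks pay out of their reserve balances → −375B.
Government account inflow 429 billion rupees: funds move from bank reserves into the government account → −429B.
FX purchase 296 billion rupees: the RBI pays by crediting reserve accounts → +296B.
Asset purchase (from non-banks) 228 billion rupees: the RBI pays by crediting reserve accounts → +228B.
Net: 478 − 375 − 429 + 296 + 228 = +198 billion.

+198 billion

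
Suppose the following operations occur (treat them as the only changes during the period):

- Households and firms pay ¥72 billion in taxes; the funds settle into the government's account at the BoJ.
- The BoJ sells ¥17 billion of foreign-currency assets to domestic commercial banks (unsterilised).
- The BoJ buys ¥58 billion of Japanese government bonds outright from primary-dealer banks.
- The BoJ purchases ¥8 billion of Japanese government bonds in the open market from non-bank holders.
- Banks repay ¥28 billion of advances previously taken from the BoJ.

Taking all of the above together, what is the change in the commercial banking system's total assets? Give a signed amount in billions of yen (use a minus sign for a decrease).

Government account inflow ¥72 billion: bank balance sheets shrink → −¥72B.
FX sale ¥17 billion: just an asset swap on bank balance sheets → 0.
OMO purchase (from banks) ¥58 billion: just an asset swap on bank balance sheets → 0.
Asset purchase (from non-banks) ¥8 billion: bank balance sheets expand → +¥8B.
Discount-window repayment ¥28 billion: bank balance sheets shrink → −¥28B.
Net: −72 + 0 + 0 + 8 − 28 = -¥92 billion.

-¥92 billion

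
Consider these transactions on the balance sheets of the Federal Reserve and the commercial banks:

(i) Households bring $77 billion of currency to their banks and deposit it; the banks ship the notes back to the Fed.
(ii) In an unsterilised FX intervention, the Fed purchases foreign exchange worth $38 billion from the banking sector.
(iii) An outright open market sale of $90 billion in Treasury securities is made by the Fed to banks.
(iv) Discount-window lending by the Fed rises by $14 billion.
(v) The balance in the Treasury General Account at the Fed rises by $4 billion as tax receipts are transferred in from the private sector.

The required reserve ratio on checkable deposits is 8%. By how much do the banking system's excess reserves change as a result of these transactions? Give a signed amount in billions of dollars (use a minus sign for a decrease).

+$29.16 billion

Currency deposit $77 billion: reserves +$77B, deposits +$77B.
FX purchase $38 billion: reserves +$38B, deposits 0.
OMO sale (to banks) $90 billion: reserves −$90B, deposits 0.
Discount-window loan $14 billion: reserves +$14B, deposits 0.
Government account inflow $4 billion: reserves −$4B, deposits −$4B.
Totals: Δreserves = +$35B, Δdeposits = +$73B.
Δrequired reserves = 8% × +$73B = +$5.84B.
Δexcess reserves = Δreserves − Δrequired = +$35B − (+$5.84B) = +$29.16 billion.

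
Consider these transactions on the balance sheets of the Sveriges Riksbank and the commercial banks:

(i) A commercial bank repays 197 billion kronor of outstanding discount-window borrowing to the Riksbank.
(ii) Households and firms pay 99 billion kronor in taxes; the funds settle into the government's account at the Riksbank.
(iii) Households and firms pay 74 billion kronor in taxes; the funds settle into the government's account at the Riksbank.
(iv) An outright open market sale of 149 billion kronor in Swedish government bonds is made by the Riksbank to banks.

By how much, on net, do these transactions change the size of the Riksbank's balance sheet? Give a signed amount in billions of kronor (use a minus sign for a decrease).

-346 billion

Discount-window repayment 197 billion kronor: a Riksbank asset is shed → −197B.
Government account inflow 99 billion kronor: only the composition of liabilities changes → 0.
Government account inflow 74 billion kronor: only the composition of liabilities changes → 0.
OMO sale (to banks) 149 billion kronor: a Riksbank asset is shed → −149B.
Net: −197 + 0 + 0 − 149 = -346 billion.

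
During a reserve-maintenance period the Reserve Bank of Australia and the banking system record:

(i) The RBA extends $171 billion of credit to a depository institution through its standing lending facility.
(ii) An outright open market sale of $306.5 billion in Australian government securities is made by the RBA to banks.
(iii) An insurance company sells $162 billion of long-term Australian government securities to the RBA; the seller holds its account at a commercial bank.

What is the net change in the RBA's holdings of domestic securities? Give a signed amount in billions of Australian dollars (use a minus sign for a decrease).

Discount-window loan $171 billion: the RBA's securities portfolio is untouched → 0.
OMO sale (to banks) $306.5 billion: securities removed from the RBA's portfolio → −$306.5B.
Asset purchase (from non-banks) $162 billion: securities added to the RBA's portfolio → +$162B.
Net: 0 − 306.5 + 162 = -$144.5 billion.

-$144.5 billion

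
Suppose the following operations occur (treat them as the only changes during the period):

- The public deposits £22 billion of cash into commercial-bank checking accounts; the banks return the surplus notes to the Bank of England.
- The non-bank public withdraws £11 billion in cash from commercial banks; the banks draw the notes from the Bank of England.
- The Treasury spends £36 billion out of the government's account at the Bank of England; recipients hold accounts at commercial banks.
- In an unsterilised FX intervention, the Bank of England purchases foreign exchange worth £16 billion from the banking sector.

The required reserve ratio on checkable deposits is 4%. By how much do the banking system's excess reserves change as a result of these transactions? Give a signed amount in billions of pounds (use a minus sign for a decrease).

+£61.12 billion

Currency deposit £22 billion: reserves +£22B, deposits +£22B.
Currency withdrawal £11 billion: reserves −£11B, deposits −£11B.
Government spending £36 billion: reserves +£36B, deposits +£36B.
FX purchase £16 billion: reserves +£16B, deposits 0.
Totals: Δreserves = +£63B, Δdeposits = +£47B.
Δrequired reserves = 4% × +£47B = +£1.88B.
Δexcess reserves = Δreserves − Δrequired = +£63B − (+£1.88B) = +£61.12 billion.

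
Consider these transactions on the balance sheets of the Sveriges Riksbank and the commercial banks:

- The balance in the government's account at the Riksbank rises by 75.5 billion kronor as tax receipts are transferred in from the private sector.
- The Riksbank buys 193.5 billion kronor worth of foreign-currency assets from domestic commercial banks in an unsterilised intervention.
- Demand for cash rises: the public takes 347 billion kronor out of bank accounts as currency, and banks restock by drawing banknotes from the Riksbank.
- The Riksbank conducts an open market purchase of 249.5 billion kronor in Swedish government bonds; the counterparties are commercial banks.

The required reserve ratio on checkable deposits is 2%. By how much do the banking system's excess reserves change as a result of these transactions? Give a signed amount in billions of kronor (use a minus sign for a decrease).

Government account inflow 75.5 billion kronor: reserves −75.5B, deposits −75.5B.
FX purchase 193.5 billion kronor: reserves +193.5B, deposits 0.
Currency withdrawal 347 billion kronor: reserves −347B, deposits −347B.
OMO purchase (from banks) 249.5 billion kronor: reserves +249.5B, deposits 0.
Totals: Δreserves = +20.5B, Δdeposits = −422.5B.
Δrequired reserves = 2% × −422.5B = −8.45B.
Δexcess reserves = Δreserves − Δrequired = +20.5B − (−8.45B) = +28.95 billion.

+28.95 billion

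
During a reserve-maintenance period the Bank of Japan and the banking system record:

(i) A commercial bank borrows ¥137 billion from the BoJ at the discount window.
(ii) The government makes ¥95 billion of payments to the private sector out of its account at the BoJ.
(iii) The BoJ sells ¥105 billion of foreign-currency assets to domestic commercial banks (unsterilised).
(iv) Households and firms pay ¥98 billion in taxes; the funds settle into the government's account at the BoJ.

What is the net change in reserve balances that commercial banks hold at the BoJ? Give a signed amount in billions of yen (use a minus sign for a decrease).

+¥29 billion

Discount-window loan ¥137 billion: the loan is credited to the bank's reserve account → +¥137B.
Government spending ¥95 billion: government payments flow into bank reserve accounts → +¥95B.
FX sale ¥105 billion: the buying banks pay out of their reserve balances → −¥105B.
Government account inflow ¥98 billion: funds move from bank reserves into the government account → −¥98B.
Net: 137 + 95 − 105 − 98 = +¥29 billion.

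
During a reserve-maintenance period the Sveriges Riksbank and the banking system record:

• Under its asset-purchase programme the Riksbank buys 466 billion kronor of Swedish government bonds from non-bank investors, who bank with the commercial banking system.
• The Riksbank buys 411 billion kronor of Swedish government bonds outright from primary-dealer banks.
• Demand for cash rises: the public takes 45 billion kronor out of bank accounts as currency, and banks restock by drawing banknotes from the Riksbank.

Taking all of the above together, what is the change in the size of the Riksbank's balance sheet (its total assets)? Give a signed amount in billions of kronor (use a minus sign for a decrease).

Asset purchase (from non-banks) 466 billion kronor: a Riksbank asset is acquired → +466B.
OMO purchase (from banks) 411 billion kronor: a Riksbank asset is acquired → +411B.
Currency withdrawal 45 billion kronor: only the composition of liabilities changes → 0.
Net: 466 + 411 + 0 = +877 billion.

+877 billion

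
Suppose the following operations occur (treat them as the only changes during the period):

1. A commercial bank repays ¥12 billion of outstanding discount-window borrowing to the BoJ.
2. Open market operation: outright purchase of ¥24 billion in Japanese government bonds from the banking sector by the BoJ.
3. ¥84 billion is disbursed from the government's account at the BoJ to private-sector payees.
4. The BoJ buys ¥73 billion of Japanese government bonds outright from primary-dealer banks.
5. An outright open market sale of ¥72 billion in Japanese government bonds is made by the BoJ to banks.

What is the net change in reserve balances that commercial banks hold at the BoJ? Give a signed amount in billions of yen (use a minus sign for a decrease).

Discount-window repayment ¥12 billion: repayment is debited from reserves → −¥12B.
OMO purchase (from banks) ¥24 billion: the BoJ pays by crediting reserve accounts → +¥24B.
Government spending ¥84 billion: government payments flow into bank reserve accounts → +¥84B.
OMO purchase (from banks) ¥73 billion: the BoJ pays by crediting reserve accounts → +¥73B.
OMO sale (to banks) ¥72 billion: the buying banks pay out of their reserve balances → −¥72B.
Net: −12 + 24 + 84 + 73 − 72 = +¥97 billion.

+¥97 billion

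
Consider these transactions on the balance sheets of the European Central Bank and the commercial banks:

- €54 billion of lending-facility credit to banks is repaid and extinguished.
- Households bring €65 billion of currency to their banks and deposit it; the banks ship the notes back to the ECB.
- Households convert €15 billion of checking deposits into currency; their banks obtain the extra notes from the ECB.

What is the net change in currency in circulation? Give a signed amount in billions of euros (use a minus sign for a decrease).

Discount-window repayment €54 billion: no currency enters or leaves circulation → 0.
Currency deposit €65 billion: notes return to the central bank → −€65B.
Currency withdrawal €15 billion: notes leave the central bank → +€15B.
Net: 0 − 65 + 15 = -€50 billion.

-€50 billion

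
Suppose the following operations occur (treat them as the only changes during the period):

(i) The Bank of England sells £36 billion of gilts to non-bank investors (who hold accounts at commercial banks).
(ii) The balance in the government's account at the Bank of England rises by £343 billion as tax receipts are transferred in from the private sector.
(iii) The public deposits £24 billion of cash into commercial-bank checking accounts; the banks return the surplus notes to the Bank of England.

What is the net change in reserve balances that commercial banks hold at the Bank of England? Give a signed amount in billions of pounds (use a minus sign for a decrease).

-£355 billion

Bank of England balance sheet:
  Assets:      Securities −£36B
  Liabilities: Bank reserves −£355B, Currency in circulation −£24B, Government deposits +£343B
Commercial banking system:
  Assets:      Reserves at CB −£355B
  Liabilities: Checkable deposits −£355B
So the change in reserve balances that commercial banks hold at the Bank of England is -£355 billion.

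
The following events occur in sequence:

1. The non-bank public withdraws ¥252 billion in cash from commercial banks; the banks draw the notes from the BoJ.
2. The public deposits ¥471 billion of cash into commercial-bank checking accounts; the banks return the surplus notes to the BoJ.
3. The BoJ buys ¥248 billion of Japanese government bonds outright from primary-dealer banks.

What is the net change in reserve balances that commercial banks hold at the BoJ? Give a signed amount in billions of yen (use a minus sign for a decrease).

+¥467 billion

Currency withdrawal ¥252 billion: banks swap reserves for currency → −¥252B.
Currency deposit ¥471 billion: returned notes are swapped for reserve credit → +¥471B.
OMO purchase (from banks) ¥248 billion: the BoJ pays by crediting reserve accounts → +¥248B.
Net: −252 + 471 + 248 = +¥467 billion.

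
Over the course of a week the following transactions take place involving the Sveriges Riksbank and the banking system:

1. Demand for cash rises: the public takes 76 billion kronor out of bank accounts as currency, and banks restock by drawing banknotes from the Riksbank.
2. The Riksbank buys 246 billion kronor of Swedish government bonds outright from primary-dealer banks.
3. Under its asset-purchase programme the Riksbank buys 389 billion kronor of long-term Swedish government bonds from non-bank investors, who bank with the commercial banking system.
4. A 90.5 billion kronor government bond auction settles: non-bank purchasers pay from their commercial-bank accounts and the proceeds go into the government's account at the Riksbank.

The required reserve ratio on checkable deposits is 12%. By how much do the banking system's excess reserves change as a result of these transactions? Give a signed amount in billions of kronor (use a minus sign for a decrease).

Currency withdrawal 76 billion kronor: reserves −76B, deposits −76B.
OMO purchase (from banks) 246 billion kronor: reserves +246B, deposits 0.
Asset purchase (from non-banks) 389 billion kronor: reserves +389B, deposits +389B.
Government account inflow 90.5 billion kronor: reserves −90.5B, deposits −90.5B.
Totals: Δreserves = +468.5B, Δdeposits = +222.5B.
Δrequired reserves = 12% × +222.5B = +26.7B.
Δexcess reserves = Δreserves − Δrequired = +468.5B − (+26.7B) = +441.8 billion.

+441.8 billion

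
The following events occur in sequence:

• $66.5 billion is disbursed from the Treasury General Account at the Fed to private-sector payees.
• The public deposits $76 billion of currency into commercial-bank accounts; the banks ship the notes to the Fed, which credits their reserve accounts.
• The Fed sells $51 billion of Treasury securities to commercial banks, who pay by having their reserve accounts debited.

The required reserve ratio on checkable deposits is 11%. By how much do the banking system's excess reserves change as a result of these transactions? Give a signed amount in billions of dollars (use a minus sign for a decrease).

Government spending $66.5 billion: reserves +$66.5B, deposits +$66.5B.
Currency deposit $76 billion: reserves +$76B, deposits +$76B.
OMO sale (to banks) $51 billion: reserves −$51B, deposits 0.
Totals: Δreserves = +$91.5B, Δdeposits = +$142.5B.
Δrequired reserves = 11% × +$142.5B = +$15.675B.
Δexcess reserves = Δreserves − Δrequired = +$91.5B − (+$15.675B) = +$75.825 billion.

+$75.825 billion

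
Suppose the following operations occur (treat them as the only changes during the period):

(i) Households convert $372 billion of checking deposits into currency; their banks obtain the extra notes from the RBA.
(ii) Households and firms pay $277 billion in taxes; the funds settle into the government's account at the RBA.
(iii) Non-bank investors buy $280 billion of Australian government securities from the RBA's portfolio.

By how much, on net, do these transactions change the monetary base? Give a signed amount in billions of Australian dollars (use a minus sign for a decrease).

RBA balance sheet:
  Assets:      Securities −$280B
  Liabilities: Bank reserves −$929B, Currency in circulation +$372B, Government deposits +$277B
Monetary base = currency + reserves: +$372B + (−$929B) = -$557 billion.

-$557 billion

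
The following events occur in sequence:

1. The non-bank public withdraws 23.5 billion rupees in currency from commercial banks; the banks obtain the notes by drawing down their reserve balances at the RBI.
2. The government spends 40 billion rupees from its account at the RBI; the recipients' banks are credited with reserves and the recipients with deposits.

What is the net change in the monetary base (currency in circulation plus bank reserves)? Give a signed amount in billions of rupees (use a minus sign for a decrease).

RBI balance sheet:
  Assets:      no change
  Liabilities: Bank reserves +16.5B, Currency in circulation +23.5B, Government deposits −40B
Monetary base = currency + reserves: +23.5B + (+16.5B) = +40 billion.

+40 billion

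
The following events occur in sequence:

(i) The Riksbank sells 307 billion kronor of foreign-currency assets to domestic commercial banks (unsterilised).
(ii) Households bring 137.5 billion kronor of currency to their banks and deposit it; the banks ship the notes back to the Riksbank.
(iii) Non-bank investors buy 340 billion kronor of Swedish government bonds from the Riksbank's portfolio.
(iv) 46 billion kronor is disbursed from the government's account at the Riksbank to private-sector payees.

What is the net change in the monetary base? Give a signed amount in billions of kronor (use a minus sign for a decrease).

-601 billion

FX sale 307 billion kronor: Riksbank balance sheet contracts → −307B.
Currency deposit 137.5 billion kronor: just a shift between currency and reserves — both are base money → 0.
Asset sale (to non-banks) 340 billion kronor: Riksbank balance sheet contracts → −340B.
Government spending 46 billion kronor: a non-base liability converts back to reserves → +46B.
Net: −307 + 0 − 340 + 46 = -601 billion.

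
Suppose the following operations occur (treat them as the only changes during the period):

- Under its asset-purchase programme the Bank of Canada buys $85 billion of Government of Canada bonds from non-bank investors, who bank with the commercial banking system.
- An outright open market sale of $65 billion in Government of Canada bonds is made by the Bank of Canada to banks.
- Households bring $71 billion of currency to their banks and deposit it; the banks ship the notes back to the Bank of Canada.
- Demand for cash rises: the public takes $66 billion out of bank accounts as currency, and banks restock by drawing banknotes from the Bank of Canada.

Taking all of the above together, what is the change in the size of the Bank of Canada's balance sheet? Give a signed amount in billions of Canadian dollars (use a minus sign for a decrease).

Bank of Canada balance sheet:
  Assets:      Securities +$20B
  Liabilities: Bank reserves +$25B, Currency in circulation −$5B
Change in total Bank of Canada assets = +$20 billion.

+$20 billion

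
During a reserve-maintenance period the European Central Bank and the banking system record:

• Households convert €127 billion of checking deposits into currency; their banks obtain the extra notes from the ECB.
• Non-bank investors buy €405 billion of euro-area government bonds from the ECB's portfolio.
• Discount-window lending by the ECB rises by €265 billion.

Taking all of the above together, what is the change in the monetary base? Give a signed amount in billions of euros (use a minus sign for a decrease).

-€140 billion

Currency withdrawal €127 billion: just a shift between currency and reserves — both are base money → 0.
Asset sale (to non-banks) €405 billion: ECB balance sheet contracts → −€405B.
Discount-window loan €265 billion: ECB balance sheet expands → +€265B.
Net: 0 − 405 + 265 = -€140 billion.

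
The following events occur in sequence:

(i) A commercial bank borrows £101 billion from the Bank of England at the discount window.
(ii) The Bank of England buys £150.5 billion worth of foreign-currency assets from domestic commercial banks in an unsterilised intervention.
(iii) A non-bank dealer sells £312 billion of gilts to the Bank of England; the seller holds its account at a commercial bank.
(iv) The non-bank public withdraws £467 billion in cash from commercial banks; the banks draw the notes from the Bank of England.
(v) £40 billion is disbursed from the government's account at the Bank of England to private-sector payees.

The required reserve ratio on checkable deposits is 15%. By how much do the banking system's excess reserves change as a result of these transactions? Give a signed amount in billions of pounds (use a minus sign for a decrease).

Discount-window loan £101 billion: reserves +£101B, deposits 0.
FX purchase £150.5 billion: reserves +£150.5B, deposits 0.
Asset purchase (from non-banks) £312 billion: reserves +£312B, deposits +£312B.
Currency withdrawal £467 billion: reserves −£467B, deposits −£467B.
Government spending £40 billion: reserves +£40B, deposits +£40B.
Totals: Δreserves = +£136.5B, Δdeposits = −£115B.
Δrequired reserves = 15% × −£115B = −£17.25B.
Δexcess reserves = Δreserves − Δrequired = +£136.5B − (−£17.25B) = +£153.75 billion.

+£153.75 billion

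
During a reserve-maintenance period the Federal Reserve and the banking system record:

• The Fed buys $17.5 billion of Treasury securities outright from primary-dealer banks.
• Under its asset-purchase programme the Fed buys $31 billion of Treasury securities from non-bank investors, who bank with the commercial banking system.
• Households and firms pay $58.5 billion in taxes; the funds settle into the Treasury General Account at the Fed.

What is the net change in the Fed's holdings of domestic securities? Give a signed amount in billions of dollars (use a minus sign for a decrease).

+$48.5 billion

Fed balance sheet:
  Assets:      Securities +$48.5B
  Liabilities: Bank reserves −$10B, Government deposits +$58.5B
Commercial banking system:
  Assets:      Reserves at CB −$10B, Securities −$17.5B
  Liabilities: Checkable deposits −$27.5B
So the change in the Fed's holdings of domestic securities is +$48.5 billion.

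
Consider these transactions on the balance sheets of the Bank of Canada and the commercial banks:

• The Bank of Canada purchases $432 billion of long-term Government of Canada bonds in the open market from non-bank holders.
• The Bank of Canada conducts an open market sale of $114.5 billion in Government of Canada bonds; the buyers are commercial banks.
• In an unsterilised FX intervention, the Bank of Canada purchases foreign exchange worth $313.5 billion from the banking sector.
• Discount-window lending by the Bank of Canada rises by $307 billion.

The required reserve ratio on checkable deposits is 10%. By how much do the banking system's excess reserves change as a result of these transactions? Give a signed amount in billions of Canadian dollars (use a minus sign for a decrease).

Asset purchase (from non-banks) $432 billion: reserves +$432B, deposits +$432B.
OMO sale (to banks) $114.5 billion: reserves −$114.5B, deposits 0.
FX purchase $313.5 billion: reserves +$313.5B, deposits 0.
Discount-window loan $307 billion: reserves +$307B, deposits 0.
Totals: Δreserves = +$938B, Δdeposits = +$432B.
Δrequired reserves = 10% × +$432B = +$43.2B.
Δexcess reserves = Δreserves − Δrequired = +$938B − (+$43.2B) = +$894.8 billion.

+$894.8 billion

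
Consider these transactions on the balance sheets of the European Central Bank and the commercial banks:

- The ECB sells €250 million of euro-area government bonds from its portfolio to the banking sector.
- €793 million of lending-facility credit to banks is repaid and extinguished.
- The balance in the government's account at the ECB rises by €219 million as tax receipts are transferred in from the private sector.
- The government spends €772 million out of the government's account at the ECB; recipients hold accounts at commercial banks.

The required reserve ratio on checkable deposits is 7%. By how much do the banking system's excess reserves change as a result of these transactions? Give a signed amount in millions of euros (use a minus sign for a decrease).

OMO sale (to banks) €250 million: reserves −€250M, deposits 0.
Discount-window repayment €793 million: reserves −€793M, deposits 0.
Government account inflow €219 million: reserves −€219M, deposits −€219M.
Government spending €772 million: reserves +€772M, deposits +€772M.
Totals: Δreserves = −€490M, Δdeposits = +€553M.
Δrequired reserves = 7% × +€553M = +€38.71M.
Δexcess reserves = Δreserves − Δrequired = −€490M − (+€38.71M) = -€528.71 million.

-€528.71 million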